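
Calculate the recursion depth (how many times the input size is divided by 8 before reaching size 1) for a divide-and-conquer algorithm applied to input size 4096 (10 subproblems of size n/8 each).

For divide and conquer with division factor 8:

Problem sizes at each level:
Level 0: 4096
Level 1: 512
Level 2: 64
Level 3: 8
Level 4: 1

The root is level 0 and the size-1 base case is level 4 (the tree spans levels 0 through 4, i.e. 5 levels counting the root), so the depth is the number of divisions: log_8(4096) = 4

The recursion tree depth is log_8(4096) = 4. At each level, the problem size is divided by 8, so it takes 4 divisions to reduce to a base case of size 1. The algorithm makes 10 recursive calls at each level.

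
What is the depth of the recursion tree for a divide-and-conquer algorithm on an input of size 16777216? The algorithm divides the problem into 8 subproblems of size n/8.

For divide and conquer with division factor 8:

Problem sizes at each level:
Level 0: 16777216
Level 1: 2097152
Level 2: 262144
Level 3: 32768
Level 4: 4096
Level 5: 512
Level 6: 64
Level 7: 8
Level 8: 1

The root is level 0 and the size-1 base case is level 8 (the tree spans levels 0 through 8, i.e. 9 levels counting the root), so the depth is the number of divisions: log_8(16777216) = 8

The recursion tree depth is log_8(16777216) = 8. At each level, the problem size is divided by 8, so it takes 8 divisions to reduce to a base case of size 1. The algorithm makes 8 recursive calls at each level.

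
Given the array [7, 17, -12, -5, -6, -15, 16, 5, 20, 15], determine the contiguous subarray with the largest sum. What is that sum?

Using Kadane's algorithm on [7, 17, -12, -5, -6, -15, 16, 5, 20, 15]:

Scanning through the array:
Position 1 (value 17): max_ending_here = 24, max_so_far = 24
Position 2 (value -12): max_ending_here = 12, max_so_far = 24
Position 3 (value -5): max_ending_here = 7, max_so_far = 24
Position 4 (value -6): max_ending_here = 1, max_so_far = 24
Position 5 (value -15): max_ending_here = -14, max_so_far = 24
Position 6 (value 16): max_ending_here = 16, max_so_far = 24
Position 7 (value 5): max_ending_here = 21, max_so_far = 24
Position 8 (value 20): max_ending_here = 41, max_so_far = 41
Position 9 (value 15): max_ending_here = 56, max_so_far = 56

Maximum subarray: [16, 5, 20, 15]
Maximum sum: 56

The maximum subarray is [16, 5, 20, 15] with sum 56. This subarray runs from index 6 to index 9.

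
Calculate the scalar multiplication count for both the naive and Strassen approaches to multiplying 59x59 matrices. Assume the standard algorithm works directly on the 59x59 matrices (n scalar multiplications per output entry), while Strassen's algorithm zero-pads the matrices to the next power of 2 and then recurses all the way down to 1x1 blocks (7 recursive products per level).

Matrix multiplication for 59x59 matrices:

Strassen's algorithm requires power-of-2 dimensions. Pad 59x59 to 64x64 (next power of 2).

Standard algorithm: 59^3 = 205379 multiplications
Strassen's algorithm: 7^(log2(64)) = 7^6 = 117649 multiplications
Savings: 205379 - 117649 = 87730 multiplications

Standard: 205379 multiplications (59^3). Strassen: 117649 multiplications (7^6, after padding to 64x64). Strassen reduces 8 recursive multiplications to 7 at each level.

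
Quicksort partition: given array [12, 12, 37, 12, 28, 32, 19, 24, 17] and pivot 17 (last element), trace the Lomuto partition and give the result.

Lomuto partition with pivot = 17:

Initial array: [12, 12, 37, 12, 28, 32, 19, 24, 17]

arr[0]=12 <= 17: swap with position 0, array becomes [12, 12, 37, 12, 28, 32, 19, 24, 17]
arr[1]=12 <= 17: swap with position 1, array becomes [12, 12, 37, 12, 28, 32, 19, 24, 17]
arr[2]=37 > 17: no swap
arr[3]=12 <= 17: swap with position 2, array becomes [12, 12, 12, 37, 28, 32, 19, 24, 17]
arr[4]=28 > 17: no swap
arr[5]=32 > 17: no swap
arr[6]=19 > 17: no swap
arr[7]=24 > 17: no swap

Place pivot at position 3: [12, 12, 12, 17, 28, 32, 19, 24, 37]
Pivot position: 3

After partitioning with pivot 17, the array becomes [12, 12, 12, 17, 28, 32, 19, 24, 37]. The pivot is placed at index 3. All elements to the left of the pivot are <= 17, and all elements to the right are > 17.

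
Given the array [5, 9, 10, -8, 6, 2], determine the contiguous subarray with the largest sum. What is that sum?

Using Kadane's algorithm on [5, 9, 10, -8, 6, 2]:

Scanning through the array:
Position 1 (value 9): max_ending_here = 14, max_so_far = 14
Position 2 (value 10): max_ending_here = 24, max_so_far = 24
Position 3 (value -8): max_ending_here = 16, max_so_far = 24
Position 4 (value 6): max_ending_here = 22, max_so_far = 24
Position 5 (value 2): max_ending_here = 24, max_so_far = 24

Maximum subarray: [5, 9, 10]
Maximum sum: 24

The maximum subarray is [5, 9, 10] with sum 24. This subarray runs from index 0 to index 2.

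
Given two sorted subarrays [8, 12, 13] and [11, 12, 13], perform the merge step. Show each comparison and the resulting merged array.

Merging process:

Compare 8 vs 11: take 8 from left. Merged: [8]
Compare 12 vs 11: take 11 from right. Merged: [8, 11]
Compare 12 vs 12: take 12 from left. Merged: [8, 11, 12]
Compare 13 vs 12: take 12 from right. Merged: [8, 11, 12, 12]
Compare 13 vs 13: take 13 from left. Merged: [8, 11, 12, 12, 13]
Append remaining from right: [13]. Merged: [8, 11, 12, 12, 13, 13]

Final merged array: [8, 11, 12, 12, 13, 13]
Total comparisons: 5

The merged array is [8, 11, 12, 12, 13, 13], requiring 5 comparisons. The merge step runs in O(n) time where n is the total number of elements.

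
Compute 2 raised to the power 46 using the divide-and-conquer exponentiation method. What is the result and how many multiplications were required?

Computing 2^46 by squaring (build up from 2^1; each line after the first costs one multiplication):

2^1 = 2
2^2 = (2^1)^2 = 2^2 = 4
2^4 = (2^2)^2 = 4^2 = 16
2^5 = 2 * 2^4 = 2 * 16 = 32
2^10 = (2^5)^2 = 32^2 = 1024
2^11 = 2 * 2^10 = 2 * 1024 = 2048
2^22 = (2^11)^2 = 2048^2 = 4194304
2^23 = 2 * 2^22 = 2 * 4194304 = 8388608
2^46 = (2^23)^2 = 8388608^2 = 70368744177664

Result: 70368744177664
Multiplications needed: 8 (8 lines after 2^1)

2^46 = 70368744177664. Using exponentiation by squaring, this requires 8 multiplications. The key idea: if the exponent is even, square the half-power; if odd, multiply by the base once.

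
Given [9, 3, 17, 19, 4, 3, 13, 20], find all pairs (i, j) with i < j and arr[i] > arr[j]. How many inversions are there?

Finding inversions in [9, 3, 17, 19, 4, 3, 13, 20]:

(0, 1): arr[0]=9 > arr[1]=3
(0, 4): arr[0]=9 > arr[4]=4
(0, 5): arr[0]=9 > arr[5]=3
(2, 4): arr[2]=17 > arr[4]=4
(2, 5): arr[2]=17 > arr[5]=3
(2, 6): arr[2]=17 > arr[6]=13
(3, 4): arr[3]=19 > arr[4]=4
(3, 5): arr[3]=19 > arr[5]=3
(3, 6): arr[3]=19 > arr[6]=13
(4, 5): arr[4]=4 > arr[5]=3

Total inversions: 10

The array has 10 inversion(s): (0,1), (0,4), (0,5), (2,4), (2,5), (2,6), (3,4), (3,5), (3,6), (4,5). Each pair (i,j) satisfies i < j and arr[i] > arr[j].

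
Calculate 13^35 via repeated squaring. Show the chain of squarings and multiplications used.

Computing 13^35 by squaring (build up from 13^1; each line after the first costs one multiplication):

13^1 = 13
13^2 = (13^1)^2 = 13^2 = 169
13^4 = (13^2)^2 = 169^2 = 28561
13^8 = (13^4)^2 = 28561^2 = 815730721
13^16 = (13^8)^2 = 815730721^2 = 665416609183179841
13^17 = 13 * 13^16 = 13 * 665416609183179841 = 8650415919381337933
13^34 = (13^17)^2 = 8650415919381337933^2 = 74829695578286078013428929473144712489
13^35 = 13 * 13^34 = 13 * 74829695578286078013428929473144712489 = 972786042517719014174576083150881262357

Result: 972786042517719014174576083150881262357
Multiplications needed: 7 (7 lines after 13^1)

13^35 = 972786042517719014174576083150881262357. Using exponentiation by squaring, this requires 7 multiplications. The key idea: if the exponent is even, square the half-power; if odd, multiply by the base once.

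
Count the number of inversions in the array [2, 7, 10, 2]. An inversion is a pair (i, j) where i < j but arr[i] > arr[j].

Finding inversions in [2, 7, 10, 2]:

(1, 3): arr[1]=7 > arr[3]=2
(2, 3): arr[2]=10 > arr[3]=2

Total inversions: 2

The array has 2 inversion(s): (1,3), (2,3). Each pair (i,j) satisfies i < j and arr[i] > arr[j].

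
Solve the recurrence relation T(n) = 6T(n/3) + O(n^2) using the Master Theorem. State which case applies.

Master Theorem for T(n) = 6T(n/3) + O(n^2):

a = 6, b = 3, c = 2
log_b(a) = log_3(6) = 1.6309

Case 3: c = 2 > log_3(6) = 1.6309
T(n) = O(n^2) = O(n^2)

For T(n) = 6T(n/3) + O(n^2): log_3(6) = 1.6309. This is Case 3 of the Master Theorem (c > log_b(a), work dominated by root), giving O(n^2).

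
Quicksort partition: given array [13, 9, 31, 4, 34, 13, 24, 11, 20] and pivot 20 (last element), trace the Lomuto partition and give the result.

Lomuto partition with pivot = 20:

Initial array: [13, 9, 31, 4, 34, 13, 24, 11, 20]

arr[0]=13 <= 20: swap with position 0, array becomes [13, 9, 31, 4, 34, 13, 24, 11, 20]
arr[1]=9 <= 20: swap with position 1, array becomes [13, 9, 31, 4, 34, 13, 24, 11, 20]
arr[2]=31 > 20: no swap
arr[3]=4 <= 20: swap with position 2, array becomes [13, 9, 4, 31, 34, 13, 24, 11, 20]
arr[4]=34 > 20: no swap
arr[5]=13 <= 20: swap with position 3, array becomes [13, 9, 4, 13, 34, 31, 24, 11, 20]
arr[6]=24 > 20: no swap
arr[7]=11 <= 20: swap with position 4, array becomes [13, 9, 4, 13, 11, 31, 24, 34, 20]

Place pivot at position 5: [13, 9, 4, 13, 11, 20, 24, 34, 31]
Pivot position: 5

After partitioning with pivot 20, the array becomes [13, 9, 4, 13, 11, 20, 24, 34, 31]. The pivot is placed at index 5. All elements to the left of the pivot are <= 20, and all elements to the right are > 20.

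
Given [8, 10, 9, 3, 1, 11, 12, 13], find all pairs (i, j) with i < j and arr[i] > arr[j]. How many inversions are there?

Finding inversions in [8, 10, 9, 3, 1, 11, 12, 13]:

(0, 3): arr[0]=8 > arr[3]=3
(0, 4): arr[0]=8 > arr[4]=1
(1, 2): arr[1]=10 > arr[2]=9
(1, 3): arr[1]=10 > arr[3]=3
(1, 4): arr[1]=10 > arr[4]=1
(2, 3): arr[2]=9 > arr[3]=3
(2, 4): arr[2]=9 > arr[4]=1
(3, 4): arr[3]=3 > arr[4]=1

Total inversions: 8

The array has 8 inversion(s): (0,3), (0,4), (1,2), (1,3), (1,4), (2,3), (2,4), (3,4). Each pair (i,j) satisfies i < j and arr[i] > arr[j].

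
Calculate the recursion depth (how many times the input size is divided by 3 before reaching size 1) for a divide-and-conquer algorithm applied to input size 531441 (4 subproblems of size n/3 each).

For divide and conquer with division factor 3:

Problem sizes at each level:
Level 0: 531441
Level 1: 177147
Level 2: 59049
Level 3: 19683
Level 4: 6561
Level 5: 2187
Level 6: 729
Level 7: 243
Level 8: 81
Level 9: 27
Level 10: 9
Level 11: 3
Level 12: 1

The root is level 0 and the size-1 base case is level 12 (the tree spans levels 0 through 12, i.e. 13 levels counting the root), so the depth is the number of divisions: log_3(531441) = 12

The recursion tree depth is log_3(531441) = 12. At each level, the problem size is divided by 3, so it takes 12 divisions to reduce to a base case of size 1. The algorithm makes 4 recursive calls at each level.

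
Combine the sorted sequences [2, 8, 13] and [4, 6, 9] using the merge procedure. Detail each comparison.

Merging process:

Compare 2 vs 4: take 2 from left. Merged: [2]
Compare 8 vs 4: take 4 from right. Merged: [2, 4]
Compare 8 vs 6: take 6 from right. Merged: [2, 4, 6]
Compare 8 vs 9: take 8 from left. Merged: [2, 4, 6, 8]
Compare 13 vs 9: take 9 from right. Merged: [2, 4, 6, 8, 9]
Append remaining from left: [13]. Merged: [2, 4, 6, 8, 9, 13]

Final merged array: [2, 4, 6, 8, 9, 13]
Total comparisons: 5

The merged array is [2, 4, 6, 8, 9, 13], requiring 5 comparisons. The merge step runs in O(n) time where n is the total number of elements.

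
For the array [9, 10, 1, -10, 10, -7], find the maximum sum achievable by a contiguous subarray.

Using Kadane's algorithm on [9, 10, 1, -10, 10, -7]:

Scanning through the array:
Position 1 (value 10): max_ending_here = 19, max_so_far = 19
Position 2 (value 1): max_ending_here = 20, max_so_far = 20
Position 3 (value -10): max_ending_here = 10, max_so_far = 20
Position 4 (value 10): max_ending_here = 20, max_so_far = 20
Position 5 (value -7): max_ending_here = 13, max_so_far = 20

Maximum subarray: [9, 10, 1]
Maximum sum: 20

The maximum subarray is [9, 10, 1] with sum 20. This subarray runs from index 0 to index 2.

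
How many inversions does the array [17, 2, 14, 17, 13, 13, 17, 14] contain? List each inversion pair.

Finding inversions in [17, 2, 14, 17, 13, 13, 17, 14]:

(0, 1): arr[0]=17 > arr[1]=2
(0, 2): arr[0]=17 > arr[2]=14
(0, 4): arr[0]=17 > arr[4]=13
(0, 5): arr[0]=17 > arr[5]=13
(0, 7): arr[0]=17 > arr[7]=14
(2, 4): arr[2]=14 > arr[4]=13
(2, 5): arr[2]=14 > arr[5]=13
(3, 4): arr[3]=17 > arr[4]=13
(3, 5): arr[3]=17 > arr[5]=13
(3, 7): arr[3]=17 > arr[7]=14
(6, 7): arr[6]=17 > arr[7]=14

Total inversions: 11

The array has 11 inversion(s): (0,1), (0,2), (0,4), (0,5), (0,7), (2,4), (2,5), (3,4), (3,5), (3,7), (6,7). Each pair (i,j) satisfies i < j and arr[i] > arr[j].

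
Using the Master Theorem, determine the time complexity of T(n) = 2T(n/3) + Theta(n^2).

Master Theorem for T(n) = 2T(n/3) + O(n^2):

a = 2, b = 3, c = 2
log_b(a) = log_3(2) = 0.6309

Case 3: c = 2 > log_3(2) = 0.6309
T(n) = O(n^2) = O(n^2)

For T(n) = 2T(n/3) + O(n^2): log_3(2) = 0.6309. This is Case 3 of the Master Theorem (c > log_b(a), work dominated by root), giving O(n^2).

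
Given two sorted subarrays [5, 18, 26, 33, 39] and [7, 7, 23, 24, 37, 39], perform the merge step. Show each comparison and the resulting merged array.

Merging process:

Compare 5 vs 7: take 5 from left. Merged: [5]
Compare 18 vs 7: take 7 from right. Merged: [5, 7]
Compare 18 vs 7: take 7 from right. Merged: [5, 7, 7]
Compare 18 vs 23: take 18 from left. Merged: [5, 7, 7, 18]
Compare 26 vs 23: take 23 from right. Merged: [5, 7, 7, 18, 23]
Compare 26 vs 24: take 24 from right. Merged: [5, 7, 7, 18, 23, 24]
Compare 26 vs 37: take 26 from left. Merged: [5, 7, 7, 18, 23, 24, 26]
Compare 33 vs 37: take 33 from left. Merged: [5, 7, 7, 18, 23, 24, 26, 33]
Compare 39 vs 37: take 37 from right. Merged: [5, 7, 7, 18, 23, 24, 26, 33, 37]
Compare 39 vs 39: take 39 from left. Merged: [5, 7, 7, 18, 23, 24, 26, 33, 37, 39]
Append remaining from right: [39]. Merged: [5, 7, 7, 18, 23, 24, 26, 33, 37, 39, 39]

Final merged array: [5, 7, 7, 18, 23, 24, 26, 33, 37, 39, 39]
Total comparisons: 10

The merged array is [5, 7, 7, 18, 23, 24, 26, 33, 37, 39, 39], requiring 10 comparisons. The merge step runs in O(n) time where n is the total number of elements.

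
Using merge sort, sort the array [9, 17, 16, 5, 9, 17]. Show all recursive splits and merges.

Merge sort trace:

Split: [9, 17, 16, 5, 9, 17] -> [9, 17, 16] and [5, 9, 17]
  Split: [9, 17, 16] -> [9] and [17, 16]
    Split: [17, 16] -> [17] and [16]
    Merge: [17] + [16] -> [16, 17]
  Merge: [9] + [16, 17] -> [9, 16, 17]
  Split: [5, 9, 17] -> [5] and [9, 17]
    Split: [9, 17] -> [9] and [17]
    Merge: [9] + [17] -> [9, 17]
  Merge: [5] + [9, 17] -> [5, 9, 17]
Merge: [9, 16, 17] + [5, 9, 17] -> [5, 9, 9, 16, 17, 17]

Final sorted array: [5, 9, 9, 16, 17, 17]

The merge sort proceeds by recursively splitting the array and merging sorted halves.
After all merges, the sorted array is [5, 9, 9, 16, 17, 17].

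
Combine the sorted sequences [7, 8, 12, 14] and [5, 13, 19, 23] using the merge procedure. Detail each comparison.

Merging process:

Compare 7 vs 5: take 5 from right. Merged: [5]
Compare 7 vs 13: take 7 from left. Merged: [5, 7]
Compare 8 vs 13: take 8 from left. Merged: [5, 7, 8]
Compare 12 vs 13: take 12 from left. Merged: [5, 7, 8, 12]
Compare 14 vs 13: take 13 from right. Merged: [5, 7, 8, 12, 13]
Compare 14 vs 19: take 14 from left. Merged: [5, 7, 8, 12, 13, 14]
Append remaining from right: [19, 23]. Merged: [5, 7, 8, 12, 13, 14, 19, 23]

Final merged array: [5, 7, 8, 12, 13, 14, 19, 23]
Total comparisons: 6

The merged array is [5, 7, 8, 12, 13, 14, 19, 23], requiring 6 comparisons. The merge step runs in O(n) time where n is the total number of elements.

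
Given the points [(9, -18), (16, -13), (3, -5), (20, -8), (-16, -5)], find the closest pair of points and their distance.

Computing all pairwise distances among 5 points:

d((9, -18), (16, -13)) = 8.6023
d((9, -18), (3, -5)) = 14.3178
d((9, -18), (20, -8)) = 14.8661
d((9, -18), (-16, -5)) = 28.178
d((16, -13), (3, -5)) = 15.2643
d((16, -13), (20, -8)) = 6.4031 <-- minimum
d((16, -13), (-16, -5)) = 32.9848
d((3, -5), (20, -8)) = 17.2627
d((3, -5), (-16, -5)) = 19.0
d((20, -8), (-16, -5)) = 36.1248

Closest pair: (16, -13) and (20, -8) with distance 6.4031

The closest pair is (16, -13) and (20, -8) with Euclidean distance 6.4031. For 5 points, brute-force pairwise comparison is shown above. For large n, the divide-and-conquer algorithm (sort by x, recurse on halves, check the dividing strip) achieves O(n log n).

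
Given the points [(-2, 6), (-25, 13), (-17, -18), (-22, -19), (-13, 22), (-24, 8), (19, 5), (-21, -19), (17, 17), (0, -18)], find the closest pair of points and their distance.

Computing all pairwise distances among 10 points:

d((-2, 6), (-25, 13)) = 24.0416
d((-2, 6), (-17, -18)) = 28.3019
d((-2, 6), (-22, -19)) = 32.0156
d((-2, 6), (-13, 22)) = 19.4165
d((-2, 6), (-24, 8)) = 22.0907
d((-2, 6), (19, 5)) = 21.0238
d((-2, 6), (-21, -19)) = 31.4006
d((-2, 6), (17, 17)) = 21.9545
d((-2, 6), (0, -18)) = 24.0832
d((-25, 13), (-17, -18)) = 32.0156
d((-25, 13), (-22, -19)) = 32.1403
d((-25, 13), (-13, 22)) = 15.0
d((-25, 13), (-24, 8)) = 5.099
d((-25, 13), (19, 5)) = 44.7214
d((-25, 13), (-21, -19)) = 32.249
d((-25, 13), (17, 17)) = 42.19
d((-25, 13), (0, -18)) = 39.8246
d((-17, -18), (-22, -19)) = 5.099
d((-17, -18), (-13, 22)) = 40.1995
d((-17, -18), (-24, 8)) = 26.9258
d((-17, -18), (19, 5)) = 42.72
d((-17, -18), (-21, -19)) = 4.1231
d((-17, -18), (17, 17)) = 48.7955
d((-17, -18), (0, -18)) = 17.0
d((-22, -19), (-13, 22)) = 41.9762
d((-22, -19), (-24, 8)) = 27.074
d((-22, -19), (19, 5)) = 47.5079
d((-22, -19), (-21, -19)) = 1.0 <-- minimum
d((-22, -19), (17, 17)) = 53.0754
d((-22, -19), (0, -18)) = 22.0227
d((-13, 22), (-24, 8)) = 17.8045
d((-13, 22), (19, 5)) = 36.2353
d((-13, 22), (-21, -19)) = 41.7732
d((-13, 22), (17, 17)) = 30.4138
d((-13, 22), (0, -18)) = 42.0595
d((-24, 8), (19, 5)) = 43.1045
d((-24, 8), (-21, -19)) = 27.1662
d((-24, 8), (17, 17)) = 41.9762
d((-24, 8), (0, -18)) = 35.3836
d((19, 5), (-21, -19)) = 46.6476
d((19, 5), (17, 17)) = 12.1655
d((19, 5), (0, -18)) = 29.8329
d((-21, -19), (17, 17)) = 52.345
d((-21, -19), (0, -18)) = 21.0238
d((17, 17), (0, -18)) = 38.9102

Closest pair: (-22, -19) and (-21, -19) with distance 1.0

The closest pair is (-22, -19) and (-21, -19) with Euclidean distance 1.0. For 10 points, brute-force pairwise comparison is shown above. For large n, the divide-and-conquer algorithm (sort by x, recurse on halves, check the dividing strip) achieves O(n log n).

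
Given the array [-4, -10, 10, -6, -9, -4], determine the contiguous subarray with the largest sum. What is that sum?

Using Kadane's algorithm on [-4, -10, 10, -6, -9, -4]:

Scanning through the array:
Position 1 (value -10): max_ending_here = -10, max_so_far = -4
Position 2 (value 10): max_ending_here = 10, max_so_far = 10
Position 3 (value -6): max_ending_here = 4, max_so_far = 10
Position 4 (value -9): max_ending_here = -5, max_so_far = 10
Position 5 (value -4): max_ending_here = -4, max_so_far = 10

Maximum subarray: [10]
Maximum sum: 10

The maximum subarray is [10] with sum 10. This subarray runs from index 2 to index 2.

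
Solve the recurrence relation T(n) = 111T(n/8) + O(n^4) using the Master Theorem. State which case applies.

Master Theorem for T(n) = 111T(n/8) + O(n^4):

a = 111, b = 8, c = 4
log_b(a) = log_8(111) = 2.2648

Case 3: c = 4 > log_8(111) = 2.2648
T(n) = O(n^4) = O(n^4)

For T(n) = 111T(n/8) + O(n^4): log_8(111) = 2.2648. This is Case 3 of the Master Theorem (c > log_b(a), work dominated by root), giving O(n^4).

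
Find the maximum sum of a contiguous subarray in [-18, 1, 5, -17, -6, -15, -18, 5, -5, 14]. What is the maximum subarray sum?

Using Kadane's algorithm on [-18, 1, 5, -17, -6, -15, -18, 5, -5, 14]:

Scanning through the array:
Position 1 (value 1): max_ending_here = 1, max_so_far = 1
Position 2 (value 5): max_ending_here = 6, max_so_far = 6
Position 3 (value -17): max_ending_here = -11, max_so_far = 6
Position 4 (value -6): max_ending_here = -6, max_so_far = 6
Position 5 (value -15): max_ending_here = -15, max_so_far = 6
Position 6 (value -18): max_ending_here = -18, max_so_far = 6
Position 7 (value 5): max_ending_here = 5, max_so_far = 6
Position 8 (value -5): max_ending_here = 0, max_so_far = 6
Position 9 (value 14): max_ending_here = 14, max_so_far = 14

Maximum subarray: [5, -5, 14]
Maximum sum: 14

The maximum subarray is [5, -5, 14] with sum 14. This subarray runs from index 7 to index 9.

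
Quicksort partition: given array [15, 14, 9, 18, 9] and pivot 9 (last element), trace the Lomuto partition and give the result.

Lomuto partition with pivot = 9:

Initial array: [15, 14, 9, 18, 9]

arr[0]=15 > 9: no swap
arr[1]=14 > 9: no swap
arr[2]=9 <= 9: swap with position 0, array becomes [9, 14, 15, 18, 9]
arr[3]=18 > 9: no swap

Place pivot at position 1: [9, 9, 15, 18, 14]
Pivot position: 1

After partitioning with pivot 9, the array becomes [9, 9, 15, 18, 14]. The pivot is placed at index 1. All elements to the left of the pivot are <= 9, and all elements to the right are > 9.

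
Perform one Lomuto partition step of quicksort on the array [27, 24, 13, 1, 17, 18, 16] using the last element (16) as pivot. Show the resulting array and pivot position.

Lomuto partition with pivot = 16:

Initial array: [27, 24, 13, 1, 17, 18, 16]

arr[0]=27 > 16: no swap
arr[1]=24 > 16: no swap
arr[2]=13 <= 16: swap with position 0, array becomes [13, 24, 27, 1, 17, 18, 16]
arr[3]=1 <= 16: swap with position 1, array becomes [13, 1, 27, 24, 17, 18, 16]
arr[4]=17 > 16: no swap
arr[5]=18 > 16: no swap

Place pivot at position 2: [13, 1, 16, 24, 17, 18, 27]
Pivot position: 2

After partitioning with pivot 16, the array becomes [13, 1, 16, 24, 17, 18, 27]. The pivot is placed at index 2. All elements to the left of the pivot are <= 16, and all elements to the right are > 16.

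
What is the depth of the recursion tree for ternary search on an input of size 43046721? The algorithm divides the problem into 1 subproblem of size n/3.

For divide and conquer with division factor 3:

Problem sizes at each level:
Level 0: 43046721
Level 1: 14348907
Level 2: 4782969
Level 3: 1594323
Level 4: 531441
Level 5: 177147
Level 6: 59049
Level 7: 19683
Level 8: 6561
Level 9: 2187
Level 10: 729
Level 11: 243
Level 12: 81
Level 13: 27
Level 14: 9
Level 15: 3
Level 16: 1

The root is level 0 and the size-1 base case is level 16 (the tree spans levels 0 through 16, i.e. 17 levels counting the root), so the depth is the number of divisions: log_3(43046721) = 16

The recursion tree depth is log_3(43046721) = 16. At each level, the problem size is divided by 3, so it takes 16 divisions to reduce to a base case of size 1. The algorithm makes 1 recursive call at each level.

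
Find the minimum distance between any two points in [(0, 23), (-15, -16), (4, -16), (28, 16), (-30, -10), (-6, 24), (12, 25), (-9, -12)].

Computing all pairwise distances among 8 points:

d((0, 23), (-15, -16)) = 41.7852
d((0, 23), (4, -16)) = 39.2046
d((0, 23), (28, 16)) = 28.8617
d((0, 23), (-30, -10)) = 44.5982
d((0, 23), (-6, 24)) = 6.0828 <-- minimum
d((0, 23), (12, 25)) = 12.1655
d((0, 23), (-9, -12)) = 36.1386
d((-15, -16), (4, -16)) = 19.0
d((-15, -16), (28, 16)) = 53.6004
d((-15, -16), (-30, -10)) = 16.1555
d((-15, -16), (-6, 24)) = 41.0
d((-15, -16), (12, 25)) = 49.0918
d((-15, -16), (-9, -12)) = 7.2111
d((4, -16), (28, 16)) = 40.0
d((4, -16), (-30, -10)) = 34.5254
d((4, -16), (-6, 24)) = 41.2311
d((4, -16), (12, 25)) = 41.7732
d((4, -16), (-9, -12)) = 13.6015
d((28, 16), (-30, -10)) = 63.561
d((28, 16), (-6, 24)) = 34.9285
d((28, 16), (12, 25)) = 18.3576
d((28, 16), (-9, -12)) = 46.4004
d((-30, -10), (-6, 24)) = 41.6173
d((-30, -10), (12, 25)) = 54.6717
d((-30, -10), (-9, -12)) = 21.095
d((-6, 24), (12, 25)) = 18.0278
d((-6, 24), (-9, -12)) = 36.1248
d((12, 25), (-9, -12)) = 42.5441

Closest pair: (0, 23) and (-6, 24) with distance 6.0828

The closest pair is (0, 23) and (-6, 24) with Euclidean distance 6.0828. For 8 points, brute-force pairwise comparison is shown above. For large n, the divide-and-conquer algorithm (sort by x, recurse on halves, check the dividing strip) achieves O(n log n).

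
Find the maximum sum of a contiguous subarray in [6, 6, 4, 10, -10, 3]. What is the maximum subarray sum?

Using Kadane's algorithm on [6, 6, 4, 10, -10, 3]:

Scanning through the array:
Position 1 (value 6): max_ending_here = 12, max_so_far = 12
Position 2 (value 4): max_ending_here = 16, max_so_far = 16
Position 3 (value 10): max_ending_here = 26, max_so_far = 26
Position 4 (value -10): max_ending_here = 16, max_so_far = 26
Position 5 (value 3): max_ending_here = 19, max_so_far = 26

Maximum subarray: [6, 6, 4, 10]
Maximum sum: 26

The maximum subarray is [6, 6, 4, 10] with sum 26. This subarray runs from index 0 to index 3.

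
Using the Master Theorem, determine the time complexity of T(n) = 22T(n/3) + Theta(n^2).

Master Theorem for T(n) = 22T(n/3) + O(n^2):

a = 22, b = 3, c = 2
log_b(a) = log_3(22) = 2.8136

Case 1: c = 2 < log_3(22) = 2.8136
T(n) = O(n^(log_3 22))

For T(n) = 22T(n/3) + O(n^2): log_3(22) = 2.8136. This is Case 1 of the Master Theorem (c < log_b(a), work dominated by leaves), giving O(n^(log_3 22)).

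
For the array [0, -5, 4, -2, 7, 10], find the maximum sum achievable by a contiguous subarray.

Using Kadane's algorithm on [0, -5, 4, -2, 7, 10]:

Scanning through the array:
Position 1 (value -5): max_ending_here = -5, max_so_far = 0
Position 2 (value 4): max_ending_here = 4, max_so_far = 4
Position 3 (value -2): max_ending_here = 2, max_so_far = 4
Position 4 (value 7): max_ending_here = 9, max_so_far = 9
Position 5 (value 10): max_ending_here = 19, max_so_far = 19

Maximum subarray: [4, -2, 7, 10]
Maximum sum: 19

The maximum subarray is [4, -2, 7, 10] with sum 19. This subarray runs from index 2 to index 5.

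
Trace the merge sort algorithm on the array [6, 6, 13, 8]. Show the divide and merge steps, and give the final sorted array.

Merge sort trace:

Split: [6, 6, 13, 8] -> [6, 6] and [13, 8]
  Split: [6, 6] -> [6] and [6]
  Merge: [6] + [6] -> [6, 6]
  Split: [13, 8] -> [13] and [8]
  Merge: [13] + [8] -> [8, 13]
Merge: [6, 6] + [8, 13] -> [6, 6, 8, 13]

Final sorted array: [6, 6, 8, 13]

The merge sort proceeds by recursively splitting the array and merging sorted halves.
After all merges, the sorted array is [6, 6, 8, 13].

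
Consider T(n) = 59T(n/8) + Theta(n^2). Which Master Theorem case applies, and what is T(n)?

Master Theorem for T(n) = 59T(n/8) + O(n^2):

a = 59, b = 8, c = 2
log_b(a) = log_8(59) = 1.9609

Case 3: c = 2 > log_8(59) = 1.9609
T(n) = O(n^2) = O(n^2)

For T(n) = 59T(n/8) + O(n^2): log_8(59) = 1.9609. This is Case 3 of the Master Theorem (c > log_b(a), work dominated by root), giving O(n^2).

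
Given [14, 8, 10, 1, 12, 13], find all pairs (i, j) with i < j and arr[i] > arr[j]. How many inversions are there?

Finding inversions in [14, 8, 10, 1, 12, 13]:

(0, 1): arr[0]=14 > arr[1]=8
(0, 2): arr[0]=14 > arr[2]=10
(0, 3): arr[0]=14 > arr[3]=1
(0, 4): arr[0]=14 > arr[4]=12
(0, 5): arr[0]=14 > arr[5]=13
(1, 3): arr[1]=8 > arr[3]=1
(2, 3): arr[2]=10 > arr[3]=1

Total inversions: 7

The array has 7 inversion(s): (0,1), (0,2), (0,3), (0,4), (0,5), (1,3), (2,3). Each pair (i,j) satisfies i < j and arr[i] > arr[j].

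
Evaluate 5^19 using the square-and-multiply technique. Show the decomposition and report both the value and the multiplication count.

Computing 5^19 by squaring (build up from 5^1; each line after the first costs one multiplication):

5^1 = 5
5^2 = (5^1)^2 = 5^2 = 25
5^4 = (5^2)^2 = 25^2 = 625
5^8 = (5^4)^2 = 625^2 = 390625
5^9 = 5 * 5^8 = 5 * 390625 = 1953125
5^18 = (5^9)^2 = 1953125^2 = 3814697265625
5^19 = 5 * 5^18 = 5 * 3814697265625 = 19073486328125

Result: 19073486328125
Multiplications needed: 6 (6 lines after 5^1)

5^19 = 19073486328125. Using exponentiation by squaring, this requires 6 multiplications. The key idea: if the exponent is even, square the half-power; if odd, multiply by the base once.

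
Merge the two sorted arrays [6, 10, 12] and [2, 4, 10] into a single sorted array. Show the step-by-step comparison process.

Merging process:

Compare 6 vs 2: take 2 from right. Merged: [2]
Compare 6 vs 4: take 4 from right. Merged: [2, 4]
Compare 6 vs 10: take 6 from left. Merged: [2, 4, 6]
Compare 10 vs 10: take 10 from left. Merged: [2, 4, 6, 10]
Compare 12 vs 10: take 10 from right. Merged: [2, 4, 6, 10, 10]
Append remaining from left: [12]. Merged: [2, 4, 6, 10, 10, 12]

Final merged array: [2, 4, 6, 10, 10, 12]
Total comparisons: 5

The merged array is [2, 4, 6, 10, 10, 12], requiring 5 comparisons. The merge step runs in O(n) time where n is the total number of elements.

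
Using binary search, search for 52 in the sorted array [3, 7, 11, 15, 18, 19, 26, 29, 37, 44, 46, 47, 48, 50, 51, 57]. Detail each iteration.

Binary search for 52 in [3, 7, 11, 15, 18, 19, 26, 29, 37, 44, 46, 47, 48, 50, 51, 57]:

lo=0, hi=15, mid=7, arr[mid]=29 -> 29 < 52, search right half
lo=8, hi=15, mid=11, arr[mid]=47 -> 47 < 52, search right half
lo=12, hi=15, mid=13, arr[mid]=50 -> 50 < 52, search right half
lo=14, hi=15, mid=14, arr[mid]=51 -> 51 < 52, search right half
lo=15, hi=15, mid=15, arr[mid]=57 -> 57 > 52, search left half
lo=15 > hi=14, target 52 not found

Binary search determines that 52 is not in the array after 5 comparisons. The search space was exhausted without finding the target.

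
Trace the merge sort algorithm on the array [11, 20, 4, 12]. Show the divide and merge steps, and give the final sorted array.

Merge sort trace:

Split: [11, 20, 4, 12] -> [11, 20] and [4, 12]
  Split: [11, 20] -> [11] and [20]
  Merge: [11] + [20] -> [11, 20]
  Split: [4, 12] -> [4] and [12]
  Merge: [4] + [12] -> [4, 12]
Merge: [11, 20] + [4, 12] -> [4, 11, 12, 20]

Final sorted array: [4, 11, 12, 20]

The merge sort proceeds by recursively splitting the array and merging sorted halves.
After all merges, the sorted array is [4, 11, 12, 20].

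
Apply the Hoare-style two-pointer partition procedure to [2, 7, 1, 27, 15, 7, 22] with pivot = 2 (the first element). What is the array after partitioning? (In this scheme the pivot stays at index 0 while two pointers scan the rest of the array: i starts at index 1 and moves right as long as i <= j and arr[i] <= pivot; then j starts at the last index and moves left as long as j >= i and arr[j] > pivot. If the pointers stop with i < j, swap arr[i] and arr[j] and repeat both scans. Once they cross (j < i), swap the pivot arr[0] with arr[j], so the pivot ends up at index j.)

Hoare-style two-pointer partition with pivot = 2:

Initial array: [2, 7, 1, 27, 15, 7, 22]

Pointers start at i = 1, j = 6.
i stops at index 1 (arr[1]=7 > 2), j stops at index 2 (arr[2]=1 <= 2): swap arr[1] and arr[2], array becomes [2, 1, 7, 27, 15, 7, 22]
i ends at 2, j ends at 1: the pointers have crossed (j < i), so scanning stops.

Swap pivot arr[0] with arr[1] to place pivot at position 1: [1, 2, 7, 27, 15, 7, 22]
Pivot position: 1

After partitioning with pivot 2, the array becomes [1, 2, 7, 27, 15, 7, 22]. The pivot is placed at index 1. All elements to the left of the pivot are <= 2, and all elements to the right are > 2.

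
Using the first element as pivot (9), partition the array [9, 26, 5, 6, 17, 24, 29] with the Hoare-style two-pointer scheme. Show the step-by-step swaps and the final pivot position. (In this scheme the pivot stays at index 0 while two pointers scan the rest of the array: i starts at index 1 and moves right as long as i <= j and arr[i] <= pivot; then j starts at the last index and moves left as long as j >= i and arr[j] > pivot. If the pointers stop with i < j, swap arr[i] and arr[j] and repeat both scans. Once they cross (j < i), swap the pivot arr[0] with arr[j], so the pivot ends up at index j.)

Hoare-style two-pointer partition with pivot = 9:

Initial array: [9, 26, 5, 6, 17, 24, 29]

Pointers start at i = 1, j = 6.
i stops at index 1 (arr[1]=26 > 9), j stops at index 3 (arr[3]=6 <= 9): swap arr[1] and arr[3], array becomes [9, 6, 5, 26, 17, 24, 29]
i ends at 3, j ends at 2: the pointers have crossed (j < i), so scanning stops.

Swap pivot arr[0] with arr[2] to place pivot at position 2: [5, 6, 9, 26, 17, 24, 29]
Pivot position: 2

After partitioning with pivot 9, the array becomes [5, 6, 9, 26, 17, 24, 29]. The pivot is placed at index 2. All elements to the left of the pivot are <= 9, and all elements to the right are > 9.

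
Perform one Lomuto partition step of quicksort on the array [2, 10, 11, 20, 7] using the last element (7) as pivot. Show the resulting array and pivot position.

Lomuto partition with pivot = 7:

Initial array: [2, 10, 11, 20, 7]

arr[0]=2 <= 7: swap with position 0, array becomes [2, 10, 11, 20, 7]
arr[1]=10 > 7: no swap
arr[2]=11 > 7: no swap
arr[3]=20 > 7: no swap

Place pivot at position 1: [2, 7, 11, 20, 10]
Pivot position: 1

After partitioning with pivot 7, the array becomes [2, 7, 11, 20, 10]. The pivot is placed at index 1. All elements to the left of the pivot are <= 7, and all elements to the right are > 7.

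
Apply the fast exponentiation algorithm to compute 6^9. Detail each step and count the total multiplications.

Computing 6^9 by squaring (build up from 6^1; each line after the first costs one multiplication):

6^1 = 6
6^2 = (6^1)^2 = 6^2 = 36
6^4 = (6^2)^2 = 36^2 = 1296
6^8 = (6^4)^2 = 1296^2 = 1679616
6^9 = 6 * 6^8 = 6 * 1679616 = 10077696

Result: 10077696
Multiplications needed: 4 (4 lines after 6^1)

6^9 = 10077696. Using exponentiation by squaring, this requires 4 multiplications. The key idea: if the exponent is even, square the half-power; if odd, multiply by the base once.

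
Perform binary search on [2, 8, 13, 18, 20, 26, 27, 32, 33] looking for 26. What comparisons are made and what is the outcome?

Binary search for 26 in [2, 8, 13, 18, 20, 26, 27, 32, 33]:

lo=0, hi=8, mid=4, arr[mid]=20 -> 20 < 26, search right half
lo=5, hi=8, mid=6, arr[mid]=27 -> 27 > 26, search left half
lo=5, hi=5, mid=5, arr[mid]=26 -> Found target at index 5!

Binary search finds 26 at index 5 after 3 comparisons. The search repeatedly halves the search space by comparing with the middle element.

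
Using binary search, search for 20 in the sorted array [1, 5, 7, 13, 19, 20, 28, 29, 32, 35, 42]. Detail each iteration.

Binary search for 20 in [1, 5, 7, 13, 19, 20, 28, 29, 32, 35, 42]:

lo=0, hi=10, mid=5, arr[mid]=20 -> Found target at index 5!

Binary search finds 20 at index 5 after 1 comparisons. The search repeatedly halves the search space by comparing with the middle element.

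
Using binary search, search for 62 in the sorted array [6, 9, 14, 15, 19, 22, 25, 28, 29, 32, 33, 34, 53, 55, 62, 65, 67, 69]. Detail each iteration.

Binary search for 62 in [6, 9, 14, 15, 19, 22, 25, 28, 29, 32, 33, 34, 53, 55, 62, 65, 67, 69]:

lo=0, hi=17, mid=8, arr[mid]=29 -> 29 < 62, search right half
lo=9, hi=17, mid=13, arr[mid]=55 -> 55 < 62, search right half
lo=14, hi=17, mid=15, arr[mid]=65 -> 65 > 62, search left half
lo=14, hi=14, mid=14, arr[mid]=62 -> Found target at index 14!

Binary search finds 62 at index 14 after 4 comparisons. The search repeatedly halves the search space by comparing with the middle element.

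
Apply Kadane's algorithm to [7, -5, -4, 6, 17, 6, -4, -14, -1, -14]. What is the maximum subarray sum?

Using Kadane's algorithm on [7, -5, -4, 6, 17, 6, -4, -14, -1, -14]:

Scanning through the array:
Position 1 (value -5): max_ending_here = 2, max_so_far = 7
Position 2 (value -4): max_ending_here = -2, max_so_far = 7
Position 3 (value 6): max_ending_here = 6, max_so_far = 7
Position 4 (value 17): max_ending_here = 23, max_so_far = 23
Position 5 (value 6): max_ending_here = 29, max_so_far = 29
Position 6 (value -4): max_ending_here = 25, max_so_far = 29
Position 7 (value -14): max_ending_here = 11, max_so_far = 29
Position 8 (value -1): max_ending_here = 10, max_so_far = 29
Position 9 (value -14): max_ending_here = -4, max_so_far = 29

Maximum subarray: [6, 17, 6]
Maximum sum: 29

The maximum subarray is [6, 17, 6] with sum 29. This subarray runs from index 3 to index 5.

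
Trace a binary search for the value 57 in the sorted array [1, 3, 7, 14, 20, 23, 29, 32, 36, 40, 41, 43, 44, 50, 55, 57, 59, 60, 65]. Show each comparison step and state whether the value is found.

Binary search for 57 in [1, 3, 7, 14, 20, 23, 29, 32, 36, 40, 41, 43, 44, 50, 55, 57, 59, 60, 65]:

lo=0, hi=18, mid=9, arr[mid]=40 -> 40 < 57, search right half
lo=10, hi=18, mid=14, arr[mid]=55 -> 55 < 57, search right half
lo=15, hi=18, mid=16, arr[mid]=59 -> 59 > 57, search left half
lo=15, hi=15, mid=15, arr[mid]=57 -> Found target at index 15!

Binary search finds 57 at index 15 after 4 comparisons. The search repeatedly halves the search space by comparing with the middle element.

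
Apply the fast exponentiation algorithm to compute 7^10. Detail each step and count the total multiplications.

Computing 7^10 by squaring (build up from 7^1; each line after the first costs one multiplication):

7^1 = 7
7^2 = (7^1)^2 = 7^2 = 49
7^4 = (7^2)^2 = 49^2 = 2401
7^5 = 7 * 7^4 = 7 * 2401 = 16807
7^10 = (7^5)^2 = 16807^2 = 282475249

Result: 282475249
Multiplications needed: 4 (4 lines after 7^1)

7^10 = 282475249. Using exponentiation by squaring, this requires 4 multiplications. The key idea: if the exponent is even, square the half-power; if odd, multiply by the base once.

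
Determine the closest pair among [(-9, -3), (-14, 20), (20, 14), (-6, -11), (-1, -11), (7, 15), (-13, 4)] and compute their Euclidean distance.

Computing all pairwise distances among 7 points:

d((-9, -3), (-14, 20)) = 23.5372
d((-9, -3), (20, 14)) = 33.6155
d((-9, -3), (-6, -11)) = 8.544
d((-9, -3), (-1, -11)) = 11.3137
d((-9, -3), (7, 15)) = 24.0832
d((-9, -3), (-13, 4)) = 8.0623
d((-14, 20), (20, 14)) = 34.5254
d((-14, 20), (-6, -11)) = 32.0156
d((-14, 20), (-1, -11)) = 33.6155
d((-14, 20), (7, 15)) = 21.587
d((-14, 20), (-13, 4)) = 16.0312
d((20, 14), (-6, -11)) = 36.0694
d((20, 14), (-1, -11)) = 32.6497
d((20, 14), (7, 15)) = 13.0384
d((20, 14), (-13, 4)) = 34.4819
d((-6, -11), (-1, -11)) = 5.0 <-- minimum
d((-6, -11), (7, 15)) = 29.0689
d((-6, -11), (-13, 4)) = 16.5529
d((-1, -11), (7, 15)) = 27.2029
d((-1, -11), (-13, 4)) = 19.2094
d((7, 15), (-13, 4)) = 22.8254

Closest pair: (-6, -11) and (-1, -11) with distance 5.0

The closest pair is (-6, -11) and (-1, -11) with Euclidean distance 5.0. For 7 points, brute-force pairwise comparison is shown above. For large n, the divide-and-conquer algorithm (sort by x, recurse on halves, check the dividing strip) achieves O(n log n).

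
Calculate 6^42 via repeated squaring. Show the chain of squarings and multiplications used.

Computing 6^42 by squaring (build up from 6^1; each line after the first costs one multiplication):

6^1 = 6
6^2 = (6^1)^2 = 6^2 = 36
6^4 = (6^2)^2 = 36^2 = 1296
6^5 = 6 * 6^4 = 6 * 1296 = 7776
6^10 = (6^5)^2 = 7776^2 = 60466176
6^20 = (6^10)^2 = 60466176^2 = 3656158440062976
6^21 = 6 * 6^20 = 6 * 3656158440062976 = 21936950640377856
6^42 = (6^21)^2 = 21936950640377856^2 = 481229803398374426442198455156736

Result: 481229803398374426442198455156736
Multiplications needed: 7 (7 lines after 6^1)

6^42 = 481229803398374426442198455156736. Using exponentiation by squaring, this requires 7 multiplications. The key idea: if the exponent is even, square the half-power; if odd, multiply by the base once.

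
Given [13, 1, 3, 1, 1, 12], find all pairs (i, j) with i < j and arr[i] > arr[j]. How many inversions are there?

Finding inversions in [13, 1, 3, 1, 1, 12]:

(0, 1): arr[0]=13 > arr[1]=1
(0, 2): arr[0]=13 > arr[2]=3
(0, 3): arr[0]=13 > arr[3]=1
(0, 4): arr[0]=13 > arr[4]=1
(0, 5): arr[0]=13 > arr[5]=12
(2, 3): arr[2]=3 > arr[3]=1
(2, 4): arr[2]=3 > arr[4]=1

Total inversions: 7

The array has 7 inversion(s): (0,1), (0,2), (0,3), (0,4), (0,5), (2,3), (2,4). Each pair (i,j) satisfies i < j and arr[i] > arr[j].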